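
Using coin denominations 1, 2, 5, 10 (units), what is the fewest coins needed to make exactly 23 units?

4

23 = 2×10 + 1×2 + 1×1
Total coins = 2 + 1 + 1 = 4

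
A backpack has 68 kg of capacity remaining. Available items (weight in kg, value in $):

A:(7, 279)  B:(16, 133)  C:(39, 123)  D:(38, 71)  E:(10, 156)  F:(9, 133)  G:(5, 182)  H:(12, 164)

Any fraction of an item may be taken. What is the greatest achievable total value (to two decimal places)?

1075.38

Ratios (sorted): A 39.86, G 36.40, E 15.60, F 14.78, H 13.67, B 8.31, C 3.15, D 1.87
take A (7 @ 279); take G (5 @ 182); take E (10 @ 156); take F (9 @ 133); take H (12 @ 164); take B (16 @ 133); take 9/39 of C → 28.38. Capacity used 68/68.
Total value = 1075.38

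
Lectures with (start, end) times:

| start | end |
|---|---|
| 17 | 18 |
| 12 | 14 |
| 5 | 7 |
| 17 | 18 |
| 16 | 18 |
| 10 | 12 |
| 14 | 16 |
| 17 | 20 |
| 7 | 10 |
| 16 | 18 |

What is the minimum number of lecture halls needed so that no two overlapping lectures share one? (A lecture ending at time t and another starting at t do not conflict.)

Count concurrent intervals with a sweep; the peak is the room count.
starts: [5, 7, 10, 12, 14, 16, 16, 17, 17, 17]
ends:   [7, 10, 12, 14, 16, 18, 18, 18, 18, 20]
s5→1 e7→0 s7→1 e10→0 s10→1 e12→0 s12→1 e14→0 s14→1 e16→0 s16→1 s16→2 s17→3 s17→4 s17→5  — peak 5.

5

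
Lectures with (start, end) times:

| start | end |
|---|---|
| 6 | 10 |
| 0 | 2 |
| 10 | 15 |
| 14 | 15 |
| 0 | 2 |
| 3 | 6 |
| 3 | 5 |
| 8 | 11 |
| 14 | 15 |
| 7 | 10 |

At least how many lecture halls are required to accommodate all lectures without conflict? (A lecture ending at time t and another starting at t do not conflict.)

3

Count concurrent intervals with a sweep; the peak is the room count.
Events (time:±→running): 0:+→1 0:+→2 2:-→1 2:-→0 3:+→1 3:+→2 5:-→1 6:-→0 6:+→1 7:+→2 8:+→3 … peak 3.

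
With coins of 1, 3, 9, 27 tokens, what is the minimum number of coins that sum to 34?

Greedy: take as many of the largest coin as possible, then repeat with the remainder.
34 = 1×27 + 2×3 + 1×1
Total coins = 1 + 2 + 1 = 4

4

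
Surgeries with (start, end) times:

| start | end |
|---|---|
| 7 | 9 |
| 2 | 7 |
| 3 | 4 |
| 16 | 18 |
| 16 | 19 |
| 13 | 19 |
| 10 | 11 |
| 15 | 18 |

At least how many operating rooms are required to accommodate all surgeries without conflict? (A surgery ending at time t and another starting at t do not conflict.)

4

Events (time:±→running): 2:+→1 3:+→2 4:-→1 7:-→0 7:+→1 9:-→0 10:+→1 11:-→0 13:+→1 15:+→2 16:+→3 16:+→4 … peak 4.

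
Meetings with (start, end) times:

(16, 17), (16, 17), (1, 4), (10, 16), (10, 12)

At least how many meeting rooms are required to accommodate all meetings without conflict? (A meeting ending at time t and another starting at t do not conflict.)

2

The answer is the maximum number of intervals overlapping at any instant.
Events (time:±→running): 1:+→1 4:-→0 10:+→1 10:+→2 … peak 2.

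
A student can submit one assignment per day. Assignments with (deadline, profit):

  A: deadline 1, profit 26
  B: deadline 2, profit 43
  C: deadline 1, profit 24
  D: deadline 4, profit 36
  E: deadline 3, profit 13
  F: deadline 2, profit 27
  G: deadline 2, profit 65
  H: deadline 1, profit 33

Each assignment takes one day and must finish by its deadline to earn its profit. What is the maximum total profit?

Take jobs in profit order; each goes to the latest open slot no later than its deadline.
Profit order: G=65 B=43 D=36 H=33 F=27 A=26 C=24 E=13
Assign: G→slot 2, B→slot 1, D→slot 4, H skipped, F skipped, A skipped, C skipped, E→slot 3.
Slots: [1:B] [2:G] [3:E] [4:D]
Profit = 43 + 65 + 13 + 36 = 157

157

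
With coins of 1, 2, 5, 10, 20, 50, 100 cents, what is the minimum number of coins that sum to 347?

Greedy: take as many of the largest coin as possible, then repeat with the remainder.
347 = 3×100 + 2×20 + 1×5 + 1×2
Total coins = 3 + 2 + 1 + 1 = 7

7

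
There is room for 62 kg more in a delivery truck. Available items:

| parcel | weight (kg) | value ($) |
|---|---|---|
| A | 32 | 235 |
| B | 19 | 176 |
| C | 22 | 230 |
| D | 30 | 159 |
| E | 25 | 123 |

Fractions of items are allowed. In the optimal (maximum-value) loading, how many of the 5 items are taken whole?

2

Ratios (sorted): C 10.45, B 9.26, A 7.34, D 5.30, E 4.92
take C (22 @ 230); take B (19 @ 176); take 21/32 of A → 154.22. Capacity used 62/62.
2 item(s) taken whole; one partial (take 21/32 of A).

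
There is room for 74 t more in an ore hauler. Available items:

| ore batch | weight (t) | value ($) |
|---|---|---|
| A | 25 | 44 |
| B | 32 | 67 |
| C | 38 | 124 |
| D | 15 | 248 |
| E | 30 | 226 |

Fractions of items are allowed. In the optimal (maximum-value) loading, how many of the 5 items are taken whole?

Sort by value per unit weight and fill in that order.
Order: D (248/15=16.53) > E (226/30=7.53) > C (124/38=3.26) > B (67/32=2.09) > A (44/25=1.76)
Fill: take D (15 @ 248) → take E (30 @ 226) → take 29/38 of C → 94.63; 74/74 used.
2 item(s) taken whole; one partial (take 29/38 of C).

2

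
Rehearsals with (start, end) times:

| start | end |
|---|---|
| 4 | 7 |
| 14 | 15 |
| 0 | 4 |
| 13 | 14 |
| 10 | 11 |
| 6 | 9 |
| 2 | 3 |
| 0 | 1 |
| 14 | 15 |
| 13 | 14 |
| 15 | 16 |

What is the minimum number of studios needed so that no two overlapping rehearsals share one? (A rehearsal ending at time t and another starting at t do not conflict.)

The answer is the maximum number of intervals overlapping at any instant.
Events (time:±→running): 0:+→1 0:+→2 … peak 2.

2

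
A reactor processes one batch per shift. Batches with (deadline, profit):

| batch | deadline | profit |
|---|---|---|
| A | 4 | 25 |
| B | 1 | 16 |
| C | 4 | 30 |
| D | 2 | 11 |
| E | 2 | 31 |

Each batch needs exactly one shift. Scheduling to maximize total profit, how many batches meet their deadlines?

Sort by profit descending; place each in the latest free slot ≤ its deadline.
By profit: E(d2,31), C(d4,30), A(d4,25), B(d1,16), D(d2,11)
E→slot 2; C→slot 4; A→slot 3; B→slot 1; D skipped.
4 of 5 scheduled.

4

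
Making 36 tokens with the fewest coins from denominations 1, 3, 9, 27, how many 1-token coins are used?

Use the largest denomination that fits, subtract, and repeat.
36 = 1×27 + 1×9
Count of 1: 0

0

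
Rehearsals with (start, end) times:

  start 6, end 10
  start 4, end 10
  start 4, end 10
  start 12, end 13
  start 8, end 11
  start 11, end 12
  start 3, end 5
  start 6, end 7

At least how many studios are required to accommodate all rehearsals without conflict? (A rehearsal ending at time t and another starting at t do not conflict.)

4

Events (time:±→running): 3:+→1 4:+→2 4:+→3 5:-→2 6:+→3 6:+→4 … peak 4.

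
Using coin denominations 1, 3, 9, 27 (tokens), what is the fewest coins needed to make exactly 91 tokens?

5

91 − 3×27→10 − 1×9→1 − 1×1→0
Total coins = 3 + 1 + 1 = 5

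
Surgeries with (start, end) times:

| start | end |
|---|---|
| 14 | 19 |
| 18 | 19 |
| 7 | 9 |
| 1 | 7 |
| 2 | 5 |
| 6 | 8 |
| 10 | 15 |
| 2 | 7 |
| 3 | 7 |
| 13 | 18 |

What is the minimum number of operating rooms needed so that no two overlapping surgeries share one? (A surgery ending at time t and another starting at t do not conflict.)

Events (time:±→running): 1:+→1 2:+→2 2:+→3 3:+→4 … peak 4.

4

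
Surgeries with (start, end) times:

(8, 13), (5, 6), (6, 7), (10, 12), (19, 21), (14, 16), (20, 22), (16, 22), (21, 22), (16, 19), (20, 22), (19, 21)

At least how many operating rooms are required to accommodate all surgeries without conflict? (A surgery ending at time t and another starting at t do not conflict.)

Count concurrent intervals with a sweep; the peak is the room count.
starts: [5, 6, 8, 10, 14, 16, 16, 19, 19, 20, 20, 21]
ends:   [6, 7, 12, 13, 16, 19, 21, 21, 22, 22, 22, 22]
s5→1 e6→0 s6→1 e7→0 s8→1 s10→2 e12→1 e13→0 s14→1 e16→0 s16→1 s16→2 e19→1 s19→2 s19→3 s20→4 s20→5  — peak 5.

5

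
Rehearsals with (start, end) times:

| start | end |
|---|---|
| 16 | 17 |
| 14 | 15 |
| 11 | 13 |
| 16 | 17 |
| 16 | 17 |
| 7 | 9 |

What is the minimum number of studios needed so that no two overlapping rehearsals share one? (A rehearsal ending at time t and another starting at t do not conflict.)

3

Count concurrent intervals with a sweep; the peak is the room count.
Events (time:±→running): 7:+→1 9:-→0 11:+→1 13:-→0 14:+→1 15:-→0 16:+→1 16:+→2 16:+→3 … peak 3.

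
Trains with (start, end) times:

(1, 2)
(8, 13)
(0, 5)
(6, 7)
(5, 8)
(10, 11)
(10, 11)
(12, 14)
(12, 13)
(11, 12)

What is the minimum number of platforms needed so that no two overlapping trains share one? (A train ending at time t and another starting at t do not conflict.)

3

Count concurrent intervals with a sweep; the peak is the room count.
Events (time:±→running): 0:+→1 1:+→2 2:-→1 5:-→0 5:+→1 6:+→2 7:-→1 8:-→0 8:+→1 10:+→2 10:+→3 … peak 3.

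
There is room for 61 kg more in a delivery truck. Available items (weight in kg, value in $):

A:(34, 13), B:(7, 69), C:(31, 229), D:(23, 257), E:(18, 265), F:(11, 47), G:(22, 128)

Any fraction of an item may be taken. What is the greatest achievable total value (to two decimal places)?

Greedy by value/weight ratio, highest first.
Ratios (sorted): E 14.72, D 11.17, B 9.86, C 7.39, G 5.82, F 4.27, A 0.38
take E (18 @ 265); take D (23 @ 257); take B (7 @ 69); take 13/31 of C → 96.03. Capacity used 61/61.
Total value = 687.03

687.03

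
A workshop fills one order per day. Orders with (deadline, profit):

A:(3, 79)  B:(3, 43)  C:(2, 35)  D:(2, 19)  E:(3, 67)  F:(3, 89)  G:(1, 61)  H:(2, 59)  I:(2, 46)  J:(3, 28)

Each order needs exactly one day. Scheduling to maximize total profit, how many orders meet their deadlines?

3

By profit: F(d3,89), A(d3,79), E(d3,67), G(d1,61), H(d2,59), I(d2,46), B(d3,43), C(d2,35), J(d3,28), D(d2,19)
F→slot 3; A→slot 2; E→slot 1; G skipped; H skipped; I skipped; B skipped; C skipped; J skipped; D skipped.
3 of 10 scheduled.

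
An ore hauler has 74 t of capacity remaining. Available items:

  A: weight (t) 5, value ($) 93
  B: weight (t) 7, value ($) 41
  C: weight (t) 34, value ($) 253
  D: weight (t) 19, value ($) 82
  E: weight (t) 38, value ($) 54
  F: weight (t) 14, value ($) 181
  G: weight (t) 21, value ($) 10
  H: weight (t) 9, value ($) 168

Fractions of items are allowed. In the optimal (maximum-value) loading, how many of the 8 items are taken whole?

5

Sort by value per unit weight and fill in that order.
Order: H (168/9=18.67) > A (93/5=18.60) > F (181/14=12.93) > C (253/34=7.44) > B (41/7=5.86) > D (82/19=4.32) > E (54/38=1.42) > G (10/21=0.48)
Fill: take H (9 @ 168) → take A (5 @ 93) → take F (14 @ 181) → take C (34 @ 253) → take B (7 @ 41) → take 5/19 of D → 21.58; 74/74 used.
5 item(s) taken whole; one partial (take 5/19 of D).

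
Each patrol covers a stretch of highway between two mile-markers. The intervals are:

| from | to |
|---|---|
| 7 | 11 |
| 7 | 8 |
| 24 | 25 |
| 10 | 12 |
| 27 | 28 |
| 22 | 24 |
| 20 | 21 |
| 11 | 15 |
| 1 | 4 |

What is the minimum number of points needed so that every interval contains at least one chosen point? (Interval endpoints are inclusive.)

6

Sort by right endpoint; whenever an interval is uncovered, place a point at its right end.
Sorted: [1,4] [7,8] [7,11] [10,12] [11,15] [20,21] [22,24] [24,25] [27,28]
{[1,4]} hit by 4; {[7,8],[7,11]} hit by 8; {[10,12],[11,15]} hit by 12; {[20,21]} hit by 21; {[22,24],[24,25]} hit by 24; {[27,28]} hit by 28.
Points: 4, 8, 12, 21, 24, 28 (6 total).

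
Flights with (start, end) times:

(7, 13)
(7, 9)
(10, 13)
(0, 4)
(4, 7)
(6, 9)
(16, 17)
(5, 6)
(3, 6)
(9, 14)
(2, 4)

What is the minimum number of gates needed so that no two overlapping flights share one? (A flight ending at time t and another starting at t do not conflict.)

3

Events (time:±→running): 0:+→1 2:+→2 3:+→3 … peak 3.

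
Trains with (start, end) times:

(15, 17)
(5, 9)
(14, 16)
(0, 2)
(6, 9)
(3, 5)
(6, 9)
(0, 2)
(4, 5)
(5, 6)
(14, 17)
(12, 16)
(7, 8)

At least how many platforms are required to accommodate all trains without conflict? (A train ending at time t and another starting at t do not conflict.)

Events (time:±→running): 0:+→1 0:+→2 2:-→1 2:-→0 3:+→1 4:+→2 5:-→1 5:-→0 5:+→1 5:+→2 6:-→1 6:+→2 6:+→3 7:+→4 … peak 4.

4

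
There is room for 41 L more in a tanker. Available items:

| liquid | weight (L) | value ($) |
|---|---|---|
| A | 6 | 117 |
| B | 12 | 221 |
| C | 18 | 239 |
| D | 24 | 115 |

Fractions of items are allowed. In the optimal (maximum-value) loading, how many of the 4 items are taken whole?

3

Greedy by value/weight ratio, highest first.
Ratios (sorted): A 19.50, B 18.42, C 13.28, D 4.79
take A (6 @ 117); take B (12 @ 221); take C (18 @ 239); take 5/24 of D → 23.96. Capacity used 41/41.
3 item(s) taken whole; one partial (take 5/24 of D).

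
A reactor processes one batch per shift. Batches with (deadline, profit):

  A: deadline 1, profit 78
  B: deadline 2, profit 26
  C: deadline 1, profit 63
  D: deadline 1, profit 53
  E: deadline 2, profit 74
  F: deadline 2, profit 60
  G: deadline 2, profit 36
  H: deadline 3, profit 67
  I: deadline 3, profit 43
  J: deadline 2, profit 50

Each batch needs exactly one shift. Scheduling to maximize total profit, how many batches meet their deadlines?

Sort by profit descending; place each in the latest free slot ≤ its deadline.
By profit: A(d1,78), E(d2,74), H(d3,67), C(d1,63), F(d2,60), D(d1,53), J(d2,50), I(d3,43), G(d2,36), B(d2,26)
A→slot 1; E→slot 2; H→slot 3; C skipped; F skipped; D skipped; J skipped; I skipped; G skipped; B skipped.
3 of 10 scheduled.

3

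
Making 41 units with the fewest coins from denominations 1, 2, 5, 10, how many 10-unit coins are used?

Greedy: take as many of the largest coin as possible, then repeat with the remainder.
41 − 4×10→1 − 1×1→0
Count of 10: 4

4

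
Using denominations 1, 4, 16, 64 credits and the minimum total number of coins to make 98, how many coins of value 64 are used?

1

Use the largest denomination that fits, subtract, and repeat.
98 − 1×64→34 − 2×16→2 − 2×1→0
Count of 64: 1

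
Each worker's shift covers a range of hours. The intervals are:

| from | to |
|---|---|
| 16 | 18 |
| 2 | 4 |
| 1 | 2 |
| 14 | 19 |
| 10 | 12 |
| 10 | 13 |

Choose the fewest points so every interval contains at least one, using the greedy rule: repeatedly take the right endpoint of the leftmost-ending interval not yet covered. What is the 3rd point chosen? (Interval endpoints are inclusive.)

18

Process intervals by earliest right end; each time one isn't hit yet, stab at its right endpoint.
Sorted: [1,2] [2,4] [10,12] [10,13] [16,18] [14,19]
{[1,2],[2,4]} hit by 2; {[10,12],[10,13]} hit by 12; {[16,18],[14,19]} hit by 18.
Points: 2, 12, 18 (3 total).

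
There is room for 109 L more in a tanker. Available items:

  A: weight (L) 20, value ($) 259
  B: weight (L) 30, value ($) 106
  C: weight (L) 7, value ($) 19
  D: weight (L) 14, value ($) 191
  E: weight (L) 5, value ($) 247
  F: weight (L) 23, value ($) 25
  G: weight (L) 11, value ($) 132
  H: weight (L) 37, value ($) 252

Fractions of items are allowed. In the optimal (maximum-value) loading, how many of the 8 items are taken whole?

Order: E (247/5=49.40) > D (191/14=13.64) > A (259/20=12.95) > G (132/11=12.00) > H (252/37=6.81) > B (106/30=3.53) > C (19/7=2.71) > F (25/23=1.09)
Fill: take E (5 @ 247) → take D (14 @ 191) → take A (20 @ 259) → take G (11 @ 132) → take H (37 @ 252) → take 22/30 of B → 77.73; 109/109 used.
5 item(s) taken whole; one partial (take 22/30 of B).

5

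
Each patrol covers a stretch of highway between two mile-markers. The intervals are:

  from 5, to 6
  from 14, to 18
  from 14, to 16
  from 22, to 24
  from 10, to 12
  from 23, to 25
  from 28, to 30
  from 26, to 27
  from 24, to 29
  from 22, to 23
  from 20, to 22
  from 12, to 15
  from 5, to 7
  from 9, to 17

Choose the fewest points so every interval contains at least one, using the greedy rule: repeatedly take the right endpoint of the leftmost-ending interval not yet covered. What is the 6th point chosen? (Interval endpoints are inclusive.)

27

Process intervals by earliest right end; each time one isn't hit yet, stab at its right endpoint.
Sorted: [5,6] [5,7] [10,12] [12,15] [14,16] [9,17] [14,18] [20,22] [22,23] [22,24] [23,25] [26,27] [24,29] [28,30]
{[5,6],[5,7]} hit by 6; {[10,12],[12,15]} hit by 12; {[14,16],[9,17],[14,18]} hit by 16; {[20,22],[22,23],[22,24]} hit by 22; {[23,25]} hit by 25; {[26,27],[24,29]} hit by 27; {[28,30]} hit by 30.
Points: 6, 12, 16, 22, 25, 27, 30 (7 total).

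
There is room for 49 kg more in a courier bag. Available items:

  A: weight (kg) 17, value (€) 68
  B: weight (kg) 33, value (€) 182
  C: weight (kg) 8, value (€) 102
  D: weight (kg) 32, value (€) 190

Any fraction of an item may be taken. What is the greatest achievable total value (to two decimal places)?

341.64

Order: C (102/8=12.75) > D (190/32=5.94) > B (182/33=5.52) > A (68/17=4.00)
Fill: take C (8 @ 102) → take D (32 @ 190) → take 9/33 of B → 49.64; 49/49 used.
Total value = 341.64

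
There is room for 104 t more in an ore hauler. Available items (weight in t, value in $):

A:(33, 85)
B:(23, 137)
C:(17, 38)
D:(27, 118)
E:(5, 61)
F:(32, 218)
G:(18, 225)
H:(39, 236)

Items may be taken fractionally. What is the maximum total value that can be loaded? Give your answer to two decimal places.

799.57

Greedy by value/weight ratio, highest first.
Order: G (225/18=12.50) > E (61/5=12.20) > F (218/32=6.81) > H (236/39=6.05) > B (137/23=5.96) > D (118/27=4.37) > A (85/33=2.58) > C (38/17=2.24)
Fill: take G (18 @ 225) → take E (5 @ 61) → take F (32 @ 218) → take H (39 @ 236) → take 10/23 of B → 59.57; 104/104 used.
Total value = 799.57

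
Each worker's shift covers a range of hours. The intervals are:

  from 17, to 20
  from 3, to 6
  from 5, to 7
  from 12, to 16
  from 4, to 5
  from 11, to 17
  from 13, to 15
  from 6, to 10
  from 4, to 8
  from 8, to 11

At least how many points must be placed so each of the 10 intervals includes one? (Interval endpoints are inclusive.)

4

Process intervals by earliest right end; each time one isn't hit yet, stab at its right endpoint.
By right end: [4,5]  [3,6]  [5,7]  [4,8]  [6,10]  [8,11]  [13,15]  [12,16]  [11,17]  [17,20]
[4,5] uncovered → point at 5; [6,10] uncovered → point at 10; [13,15] uncovered → point at 15; [17,20] uncovered → point at 20.
Points: 5, 10, 15, 20 (4 total).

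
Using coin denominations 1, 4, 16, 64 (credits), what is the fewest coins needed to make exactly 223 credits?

Greedy: take as many of the largest coin as possible, then repeat with the remainder.
223 = 3×64 + 1×16 + 3×4 + 3×1
Total coins = 3 + 1 + 3 + 3 = 10

10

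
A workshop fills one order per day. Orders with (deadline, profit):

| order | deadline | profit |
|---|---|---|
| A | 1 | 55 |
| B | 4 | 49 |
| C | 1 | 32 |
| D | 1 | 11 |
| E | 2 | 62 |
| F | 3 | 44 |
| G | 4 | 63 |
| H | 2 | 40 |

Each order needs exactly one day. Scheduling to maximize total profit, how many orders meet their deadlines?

Sort by profit descending; place each in the latest free slot ≤ its deadline.
Profit order: G=63 E=62 A=55 B=49 F=44 H=40 C=32 D=11
Assign: G→slot 4, E→slot 2, A→slot 1, B→slot 3, F skipped, H skipped, C skipped, D skipped.
Slots: [1:A] [2:E] [3:B] [4:G]
4 of 8 scheduled.

4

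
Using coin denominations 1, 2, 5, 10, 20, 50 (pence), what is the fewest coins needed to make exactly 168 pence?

168 = 3×50 + 1×10 + 1×5 + 1×2 + 1×1
Total coins = 3 + 1 + 1 + 1 + 1 = 7

7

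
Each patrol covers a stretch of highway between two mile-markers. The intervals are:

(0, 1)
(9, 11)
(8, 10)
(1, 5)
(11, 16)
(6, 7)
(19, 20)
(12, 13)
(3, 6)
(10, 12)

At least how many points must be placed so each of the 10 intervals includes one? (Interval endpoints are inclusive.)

5

Process intervals by earliest right end; each time one isn't hit yet, stab at its right endpoint.
By right end: [0,1]  [1,5]  [3,6]  [6,7]  [8,10]  [9,11]  [10,12]  [12,13]  [11,16]  [19,20]
[0,1] uncovered → point at 1; [3,6] uncovered → point at 6; [8,10] uncovered → point at 10; [12,13] uncovered → point at 13; [19,20] uncovered → point at 20.
Points: 1, 6, 10, 13, 20 (5 total).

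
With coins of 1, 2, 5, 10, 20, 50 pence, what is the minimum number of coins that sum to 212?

Use the largest denomination that fits, subtract, and repeat.
212 − 4×50→12 − 1×10→2 − 1×2→0
Total coins = 4 + 1 + 1 = 6

6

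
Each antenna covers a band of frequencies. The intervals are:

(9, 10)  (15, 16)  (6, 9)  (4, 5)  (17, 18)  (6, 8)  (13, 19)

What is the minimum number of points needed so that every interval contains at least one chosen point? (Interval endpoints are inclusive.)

Sorted: [4,5] [6,8] [6,9] [9,10] [15,16] [17,18] [13,19]
{[4,5]} hit by 5; {[6,8],[6,9]} hit by 8; {[9,10]} hit by 10; {[15,16]} hit by 16; {[17,18],[13,19]} hit by 18.
Points: 5, 8, 10, 16, 18 (5 total).

5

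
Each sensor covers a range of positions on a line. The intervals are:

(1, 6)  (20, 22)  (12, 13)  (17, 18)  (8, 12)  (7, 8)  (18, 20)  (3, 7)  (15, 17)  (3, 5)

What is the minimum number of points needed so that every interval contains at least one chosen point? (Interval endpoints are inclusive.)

Sort by right endpoint; whenever an interval is uncovered, place a point at its right end.
By right end: [3,5]  [1,6]  [3,7]  [7,8]  [8,12]  [12,13]  [15,17]  [17,18]  [18,20]  [20,22]
[3,5] uncovered → point at 5; [7,8] uncovered → point at 8; [12,13] uncovered → point at 13; [15,17] uncovered → point at 17; [18,20] uncovered → point at 20.
Points: 5, 8, 13, 17, 20 (5 total).

5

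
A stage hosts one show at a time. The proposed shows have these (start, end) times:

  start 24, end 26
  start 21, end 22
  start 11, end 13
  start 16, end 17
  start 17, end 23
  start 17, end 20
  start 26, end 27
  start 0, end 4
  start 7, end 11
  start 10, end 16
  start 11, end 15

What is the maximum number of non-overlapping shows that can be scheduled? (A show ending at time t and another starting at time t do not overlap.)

8

Sort by end time and greedily take each interval whose start is ≥ the last chosen end.
Sorted by end: (0,4)  (7,11)  (11,13)  (11,15)  (10,16)  (16,17)  (17,20)  (21,22)  (17,23)  (24,26)  (26,27)
take (0,4); take (7,11); take (11,13); skip (11,15); take (16,17); take (17,20); take (21,22); take (24,26); take (26,27).
Selected 8 shows.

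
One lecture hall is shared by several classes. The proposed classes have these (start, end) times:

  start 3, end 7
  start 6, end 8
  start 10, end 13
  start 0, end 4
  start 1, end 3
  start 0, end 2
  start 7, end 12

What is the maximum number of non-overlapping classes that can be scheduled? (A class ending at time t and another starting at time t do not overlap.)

By end time: (0,2), (1,3), (0,4), (3,7), (6,8), (7,12), (10,13).
Pick (0,2); next start ≥ 2 → (3,7); next start ≥ 7 → (7,12).
Selected 3 classes.

3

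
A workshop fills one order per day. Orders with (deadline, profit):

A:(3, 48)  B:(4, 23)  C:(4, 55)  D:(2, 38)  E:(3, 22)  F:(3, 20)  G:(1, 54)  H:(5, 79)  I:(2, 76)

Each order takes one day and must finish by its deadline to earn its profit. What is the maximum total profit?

Take jobs in profit order; each goes to the latest open slot no later than its deadline.
Profit order: H=79 I=76 C=55 G=54 A=48 D=38 B=23 E=22 F=20
Assign: H→slot 5, I→slot 2, C→slot 4, G→slot 1, A→slot 3, D skipped, B skipped, E skipped, F skipped.
Slots: [1:G] [2:I] [3:A] [4:C] [5:H]
Profit = 54 + 76 + 48 + 55 + 79 = 312

312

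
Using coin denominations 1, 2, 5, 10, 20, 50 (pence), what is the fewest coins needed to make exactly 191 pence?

6

Greedy: take as many of the largest coin as possible, then repeat with the remainder.
191 = 3×50 + 2×20 + 1×1
Total coins = 3 + 2 + 1 = 6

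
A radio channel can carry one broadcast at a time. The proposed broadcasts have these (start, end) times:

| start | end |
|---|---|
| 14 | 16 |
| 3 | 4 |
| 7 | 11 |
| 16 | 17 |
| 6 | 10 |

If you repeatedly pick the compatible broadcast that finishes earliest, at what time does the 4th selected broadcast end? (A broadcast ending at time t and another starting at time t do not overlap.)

Sorted by end: (3,4)  (6,10)  (7,11)  (14,16)  (16,17)
take (3,4); take (6,10); take (14,16); take (16,17).
Selected: (3,4) (6,10) (14,16) (16,17)

17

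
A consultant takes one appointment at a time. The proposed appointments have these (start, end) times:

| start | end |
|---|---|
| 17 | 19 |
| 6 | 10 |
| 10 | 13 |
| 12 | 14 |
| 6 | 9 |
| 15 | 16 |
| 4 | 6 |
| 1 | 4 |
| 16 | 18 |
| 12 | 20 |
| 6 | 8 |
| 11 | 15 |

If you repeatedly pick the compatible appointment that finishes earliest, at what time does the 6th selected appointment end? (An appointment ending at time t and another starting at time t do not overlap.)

18

Greedy by earliest finish: after sorting by end time, pick each interval compatible with the last pick.
Sorted by end: (1,4)  (4,6)  (6,8)  (6,9)  (6,10)  (10,13)  (12,14)  (11,15)  (15,16)  (16,18)  (17,19)  (12,20)
take (1,4); take (4,6); take (6,8); take (10,13); skip (11,15); take (15,16); take (16,18); skip (17,19).
Selected: (1,4) (4,6) (6,8) (10,13) (15,16) (16,18)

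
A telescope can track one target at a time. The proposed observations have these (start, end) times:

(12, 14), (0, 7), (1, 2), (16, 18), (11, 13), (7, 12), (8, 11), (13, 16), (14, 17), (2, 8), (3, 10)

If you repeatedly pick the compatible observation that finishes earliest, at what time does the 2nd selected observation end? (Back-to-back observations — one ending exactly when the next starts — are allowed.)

Greedy by earliest finish: after sorting by end time, pick each interval compatible with the last pick.
Sorted by end: (1,2)  (0,7)  (2,8)  (3,10)  (8,11)  (7,12)  (11,13)  (12,14)  (13,16)  (14,17)  (16,18)
take (1,2); take (2,8); take (8,11); take (11,13); skip (12,14); take (13,16); take (16,18).
Selected: (1,2) (2,8) (8,11) (11,13) (13,16) (16,18)

8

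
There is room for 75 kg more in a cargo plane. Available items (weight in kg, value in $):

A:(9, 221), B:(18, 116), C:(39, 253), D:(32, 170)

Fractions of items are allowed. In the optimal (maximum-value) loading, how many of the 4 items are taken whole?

3

Ratios (sorted): A 24.56, C 6.49, B 6.44, D 5.31
take A (9 @ 221); take C (39 @ 253); take B (18 @ 116); take 9/32 of D → 47.81. Capacity used 75/75.
3 item(s) taken whole; one partial (take 9/32 of D).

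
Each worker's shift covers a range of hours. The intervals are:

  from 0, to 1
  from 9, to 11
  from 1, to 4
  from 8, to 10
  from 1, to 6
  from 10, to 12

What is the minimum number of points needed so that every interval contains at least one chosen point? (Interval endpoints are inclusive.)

By right end: [0,1]  [1,4]  [1,6]  [8,10]  [9,11]  [10,12]
[0,1] uncovered → point at 1; [8,10] uncovered → point at 10.
Points: 1, 10 (2 total).

2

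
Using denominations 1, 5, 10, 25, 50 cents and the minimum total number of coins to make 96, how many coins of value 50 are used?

96 − 1×50→46 − 1×25→21 − 2×10→1 − 1×1→0
Count of 50: 1

1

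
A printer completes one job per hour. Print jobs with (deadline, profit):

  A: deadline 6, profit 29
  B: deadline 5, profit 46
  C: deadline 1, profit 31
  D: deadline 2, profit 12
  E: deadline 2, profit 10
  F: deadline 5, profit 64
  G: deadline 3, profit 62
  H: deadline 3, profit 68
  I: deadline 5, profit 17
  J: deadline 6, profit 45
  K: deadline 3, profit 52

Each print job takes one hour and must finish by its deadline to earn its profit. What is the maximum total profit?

Sort by profit descending; place each in the latest free slot ≤ its deadline.
By profit: H(d3,68), F(d5,64), G(d3,62), K(d3,52), B(d5,46), J(d6,45), C(d1,31), A(d6,29), I(d5,17), D(d2,12), E(d2,10)
H→slot 3; F→slot 5; G→slot 2; K→slot 1; B→slot 4; J→slot 6; C skipped; A skipped; I skipped; D skipped; E skipped.
Profit = 52 + 62 + 68 + 46 + 64 + 45 = 337

337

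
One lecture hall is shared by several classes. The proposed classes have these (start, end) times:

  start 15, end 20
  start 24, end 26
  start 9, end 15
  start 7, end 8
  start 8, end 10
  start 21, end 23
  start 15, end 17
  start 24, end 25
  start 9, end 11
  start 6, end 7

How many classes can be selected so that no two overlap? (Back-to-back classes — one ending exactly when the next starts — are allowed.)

By end time: (6,7), (7,8), (8,10), (9,11), (9,15), (15,17), (15,20), (21,23), (24,25), (24,26).
Pick (6,7); next start ≥ 7 → (7,8); next start ≥ 8 → (8,10); next start ≥ 10 → (15,17); next start ≥ 17 → (21,23); next start ≥ 23 → (24,25).
Selected 6 classes.

6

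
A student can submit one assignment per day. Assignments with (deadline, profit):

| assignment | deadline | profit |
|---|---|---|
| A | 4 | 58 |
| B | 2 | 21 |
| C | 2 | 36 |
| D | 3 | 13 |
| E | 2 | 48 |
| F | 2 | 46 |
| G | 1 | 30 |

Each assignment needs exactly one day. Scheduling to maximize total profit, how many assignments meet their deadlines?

4

Take jobs in profit order; each goes to the latest open slot no later than its deadline.
Profit order: A=58 E=48 F=46 C=36 G=30 B=21 D=13
Assign: A→slot 4, E→slot 2, F→slot 1, C skipped, G skipped, B skipped, D→slot 3.
Slots: [1:F] [2:E] [3:D] [4:A]
4 of 7 scheduled.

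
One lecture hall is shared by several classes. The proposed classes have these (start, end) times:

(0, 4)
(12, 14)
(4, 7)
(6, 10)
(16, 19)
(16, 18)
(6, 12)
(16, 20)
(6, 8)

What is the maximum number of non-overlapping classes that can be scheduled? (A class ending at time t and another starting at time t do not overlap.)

Sort by end time and greedily take each interval whose start is ≥ the last chosen end.
Sorted by end: (0,4)  (4,7)  (6,8)  (6,10)  (6,12)  (12,14)  (16,18)  (16,19)  (16,20)
take (0,4); take (4,7); skip (6,12); take (12,14); take (16,18).
Selected 4 classes.

4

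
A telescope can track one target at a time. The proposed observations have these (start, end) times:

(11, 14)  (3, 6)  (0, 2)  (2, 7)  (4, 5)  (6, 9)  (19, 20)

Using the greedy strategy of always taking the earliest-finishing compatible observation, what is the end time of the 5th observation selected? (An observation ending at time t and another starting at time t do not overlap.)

Sort by end time and greedily take each interval whose start is ≥ the last chosen end.
By end time: (0,2), (4,5), (3,6), (2,7), (6,9), (11,14), (19,20).
Pick (0,2); next start ≥ 2 → (4,5); next start ≥ 5 → (6,9); next start ≥ 9 → (11,14); next start ≥ 14 → (19,20).
Selected: (0,2) (4,5) (6,9) (11,14) (19,20)

20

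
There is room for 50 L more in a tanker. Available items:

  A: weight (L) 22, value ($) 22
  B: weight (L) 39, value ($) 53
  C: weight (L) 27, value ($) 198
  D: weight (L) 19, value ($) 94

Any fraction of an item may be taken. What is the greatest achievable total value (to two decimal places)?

297.44

Order: C (198/27=7.33) > D (94/19=4.95) > B (53/39=1.36) > A (22/22=1.00)
Fill: take C (27 @ 198) → take D (19 @ 94) → take 4/39 of B → 5.44; 50/50 used.
Total value = 297.44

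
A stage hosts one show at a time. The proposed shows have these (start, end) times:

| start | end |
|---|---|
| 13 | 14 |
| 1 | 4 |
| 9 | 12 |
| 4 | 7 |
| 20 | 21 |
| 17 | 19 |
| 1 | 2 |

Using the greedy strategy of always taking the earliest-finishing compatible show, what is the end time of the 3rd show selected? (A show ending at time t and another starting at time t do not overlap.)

12

By end time: (1,2), (1,4), (4,7), (9,12), (13,14), (17,19), (20,21).
Pick (1,2); next start ≥ 2 → (4,7); next start ≥ 7 → (9,12); next start ≥ 12 → (13,14); next start ≥ 14 → (17,19); next start ≥ 19 → (20,21).
Selected: (1,2) (4,7) (9,12) (13,14) (17,19) (20,21)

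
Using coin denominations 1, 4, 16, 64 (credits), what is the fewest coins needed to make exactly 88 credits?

Greedy: take as many of the largest coin as possible, then repeat with the remainder.
88 = 1×64 + 1×16 + 2×4
Total coins = 1 + 1 + 2 = 4

4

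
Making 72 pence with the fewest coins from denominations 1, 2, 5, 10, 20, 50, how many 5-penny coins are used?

0

Greedy: take as many of the largest coin as possible, then repeat with the remainder.
72 − 1×50→22 − 1×20→2 − 1×2→0
Count of 5: 0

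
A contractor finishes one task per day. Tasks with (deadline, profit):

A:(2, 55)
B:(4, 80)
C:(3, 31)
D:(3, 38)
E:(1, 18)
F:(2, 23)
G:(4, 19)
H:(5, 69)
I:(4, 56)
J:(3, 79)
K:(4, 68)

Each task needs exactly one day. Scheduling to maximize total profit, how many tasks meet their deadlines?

5

By profit: B(d4,80), J(d3,79), H(d5,69), K(d4,68), I(d4,56), A(d2,55), D(d3,38), C(d3,31), F(d2,23), G(d4,19), E(d1,18)
B→slot 4; J→slot 3; H→slot 5; K→slot 2; I→slot 1; A skipped; D skipped; C skipped; F skipped; G skipped; E skipped.
5 of 11 scheduled.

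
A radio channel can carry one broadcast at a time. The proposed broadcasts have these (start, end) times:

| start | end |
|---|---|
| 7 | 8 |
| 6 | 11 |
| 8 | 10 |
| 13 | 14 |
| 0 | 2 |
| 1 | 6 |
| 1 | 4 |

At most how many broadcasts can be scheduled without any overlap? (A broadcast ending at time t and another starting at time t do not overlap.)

Greedy by earliest finish: after sorting by end time, pick each interval compatible with the last pick.
By end time: (0,2), (1,4), (1,6), (7,8), (8,10), (6,11), (13,14).
Pick (0,2); next start ≥ 2 → (7,8); next start ≥ 8 → (8,10); next start ≥ 10 → (13,14).
Selected 4 broadcasts.

4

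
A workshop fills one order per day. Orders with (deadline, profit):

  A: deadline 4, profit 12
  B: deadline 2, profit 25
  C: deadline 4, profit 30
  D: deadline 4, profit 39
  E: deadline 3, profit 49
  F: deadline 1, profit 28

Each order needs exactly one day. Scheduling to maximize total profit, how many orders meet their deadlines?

4

Sort by profit descending; place each in the latest free slot ≤ its deadline.
Profit order: E=49 D=39 C=30 F=28 B=25 A=12
Assign: E→slot 3, D→slot 4, C→slot 2, F→slot 1, B skipped, A skipped.
Slots: [1:F] [2:C] [3:E] [4:D]
4 of 6 scheduled.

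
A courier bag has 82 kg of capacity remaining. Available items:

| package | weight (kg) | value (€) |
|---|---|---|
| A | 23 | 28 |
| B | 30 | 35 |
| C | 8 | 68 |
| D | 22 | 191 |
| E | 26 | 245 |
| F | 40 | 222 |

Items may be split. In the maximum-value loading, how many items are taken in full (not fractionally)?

3

Sort by value per unit weight and fill in that order.
Ratios (sorted): E 9.42, D 8.68, C 8.50, F 5.55, A 1.22, B 1.17
take E (26 @ 245); take D (22 @ 191); take C (8 @ 68); take 26/40 of F → 144.30. Capacity used 82/82.
3 item(s) taken whole; one partial (take 26/40 of F).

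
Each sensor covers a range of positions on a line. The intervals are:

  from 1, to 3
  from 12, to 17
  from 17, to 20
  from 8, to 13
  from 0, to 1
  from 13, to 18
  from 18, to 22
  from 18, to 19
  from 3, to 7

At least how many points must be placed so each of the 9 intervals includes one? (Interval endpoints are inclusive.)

4

Process intervals by earliest right end; each time one isn't hit yet, stab at its right endpoint.
Sorted: [0,1] [1,3] [3,7] [8,13] [12,17] [13,18] [18,19] [17,20] [18,22]
{[0,1],[1,3]} hit by 1; {[3,7]} hit by 7; {[8,13],[12,17],[13,18]} hit by 13; {[18,19],[17,20],[18,22]} hit by 19.
Points: 1, 7, 13, 19 (4 total).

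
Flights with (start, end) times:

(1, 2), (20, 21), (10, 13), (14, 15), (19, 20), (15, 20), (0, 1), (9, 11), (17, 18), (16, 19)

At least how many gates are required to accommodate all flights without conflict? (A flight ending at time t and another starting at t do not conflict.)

3

The answer is the maximum number of intervals overlapping at any instant.
starts: [0, 1, 9, 10, 14, 15, 16, 17, 19, 20]
ends:   [1, 2, 11, 13, 15, 18, 19, 20, 20, 21]
s0→1 e1→0 s1→1 e2→0 s9→1 s10→2 e11→1 e13→0 s14→1 e15→0 s15→1 s16→2 s17→3  — peak 3.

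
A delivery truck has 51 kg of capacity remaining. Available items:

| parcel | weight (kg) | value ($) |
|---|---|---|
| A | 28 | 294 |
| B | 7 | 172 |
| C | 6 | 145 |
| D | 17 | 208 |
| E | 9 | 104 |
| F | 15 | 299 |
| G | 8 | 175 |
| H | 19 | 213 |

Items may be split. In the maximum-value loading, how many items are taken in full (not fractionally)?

Sort by value per unit weight and fill in that order.
Ratios (sorted): B 24.57, C 24.17, G 21.88, F 19.93, D 12.24, E 11.56, H 11.21, A 10.50
take B (7 @ 172); take C (6 @ 145); take G (8 @ 175); take F (15 @ 299); take 15/17 of D → 183.53. Capacity used 51/51.
4 item(s) taken whole; one partial (take 15/17 of D).

4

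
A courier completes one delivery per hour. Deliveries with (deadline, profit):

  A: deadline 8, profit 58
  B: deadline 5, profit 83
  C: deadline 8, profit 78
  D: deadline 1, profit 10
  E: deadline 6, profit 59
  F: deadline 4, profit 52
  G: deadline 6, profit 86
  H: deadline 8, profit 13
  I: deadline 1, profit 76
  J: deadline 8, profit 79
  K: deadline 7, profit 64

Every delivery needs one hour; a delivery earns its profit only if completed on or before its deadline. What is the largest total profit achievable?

583

Take jobs in profit order; each goes to the latest open slot no later than its deadline.
Profit order: G=86 B=83 J=79 C=78 I=76 K=64 E=59 A=58 F=52 H=13 D=10
Assign: G→slot 6, B→slot 5, J→slot 8, C→slot 7, I→slot 1, K→slot 4, E→slot 3, A→slot 2, F skipped, H skipped, D skipped.
Slots: [1:I] [2:A] [3:E] [4:K] [5:B] [6:G] [7:C] [8:J]
Profit = 76 + 58 + 59 + 64 + 83 + 86 + 78 + 79 = 583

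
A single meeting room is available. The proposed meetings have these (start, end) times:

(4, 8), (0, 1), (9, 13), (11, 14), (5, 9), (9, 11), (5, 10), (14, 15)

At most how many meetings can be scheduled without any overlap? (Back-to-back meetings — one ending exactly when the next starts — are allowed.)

By end time: (0,1), (4,8), (5,9), (5,10), (9,11), (9,13), (11,14), (14,15).
Pick (0,1); next start ≥ 1 → (4,8); next start ≥ 8 → (9,11); next start ≥ 11 → (11,14); next start ≥ 14 → (14,15).
Selected 5 meetings.

5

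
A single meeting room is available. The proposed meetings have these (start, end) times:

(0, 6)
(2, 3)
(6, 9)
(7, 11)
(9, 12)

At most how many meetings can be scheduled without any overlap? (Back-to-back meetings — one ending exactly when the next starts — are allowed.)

3

Sort by end time and greedily take each interval whose start is ≥ the last chosen end.
Sorted by end: (2,3)  (0,6)  (6,9)  (7,11)  (9,12)
take (2,3); take (6,9); take (9,12).
Selected 3 meetings.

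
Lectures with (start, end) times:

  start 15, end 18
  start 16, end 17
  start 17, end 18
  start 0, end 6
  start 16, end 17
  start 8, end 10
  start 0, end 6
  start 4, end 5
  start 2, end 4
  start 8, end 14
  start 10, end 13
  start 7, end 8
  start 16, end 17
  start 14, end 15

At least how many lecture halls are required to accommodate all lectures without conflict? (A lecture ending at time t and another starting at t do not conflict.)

Count concurrent intervals with a sweep; the peak is the room count.
starts: [0, 0, 2, 4, 7, 8, 8, 10, 14, 15, 16, 16, 16, 17]
ends:   [4, 5, 6, 6, 8, 10, 13, 14, 15, 17, 17, 17, 18, 18]
s0→1 s0→2 s2→3 e4→2 s4→3 e5→2 e6→1 e6→0 s7→1 e8→0 s8→1 s8→2 e10→1 s10→2 e13→1 e14→0 s14→1 e15→0 s15→1 s16→2 s16→3 s16→4  — peak 4.

4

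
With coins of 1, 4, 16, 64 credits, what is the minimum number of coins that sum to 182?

8

182 = 2×64 + 3×16 + 1×4 + 2×1
Total coins = 2 + 3 + 1 + 2 = 8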